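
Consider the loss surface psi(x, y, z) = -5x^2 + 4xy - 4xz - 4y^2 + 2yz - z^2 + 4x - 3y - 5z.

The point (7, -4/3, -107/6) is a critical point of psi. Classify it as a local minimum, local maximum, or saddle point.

The Hessian is constant: H = [[-10, 4, -4], [4, -8, 2], [-4, 2, -2]].
Leading principal minors: Δ₁ = -10, Δ₂ = 64, Δ₃ = -24.
The minors alternate sign starting negative (−, +, −), so H is negative definite: a local maximum.

local maximum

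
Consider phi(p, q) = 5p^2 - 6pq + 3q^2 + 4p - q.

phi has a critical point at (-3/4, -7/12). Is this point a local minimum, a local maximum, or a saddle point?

The Hessian of phi is constant: H = [[10, -6], [-6, 6]].
det(H) = 10·6 − (-6)² = 24.
det(H) > 0 and tr(H) = 16 > 0, so H is positive definite and the point is a local minimum.

local minimum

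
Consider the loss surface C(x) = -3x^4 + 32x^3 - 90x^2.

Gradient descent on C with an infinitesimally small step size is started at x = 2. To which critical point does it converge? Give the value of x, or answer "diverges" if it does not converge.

3

C'(x) = -12x(x - 5)(x - 3), so C'(2) = -72.
Gradient descent moves in the -C' direction, i.e. x is increasing.
The nearest critical point in that direction is x = 3, where C'' = 72 > 0 (a local minimum). The iterate converges there.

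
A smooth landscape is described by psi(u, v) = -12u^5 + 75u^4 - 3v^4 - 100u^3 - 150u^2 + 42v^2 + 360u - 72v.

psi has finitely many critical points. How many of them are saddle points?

psi separates as a function of u plus a function of v, so ∇psi=0 decouples.
∂psi/∂u = -60(u - 3)(u - 2)(u - 1)(u + 1) = 0 at u ∈ {-1, 1, 2, 3}; ∂psi/∂v = -12(v - 2)(v - 1)(v + 3) = 0 at v ∈ {-3, 1, 2}.
The Hessian is diagonal: diag(psi_uu, psi_vv). Second derivatives: psi_uu(-1)=1440, psi_uu(1)=-240, psi_uu(2)=180, psi_uu(3)=-480; psi_vv(-3)=-240, psi_vv(1)=48, psi_vv(2)=-60.
Saddle points occur where the two diagonal entries have opposite signs: (-1, -3), (-1, 2), (1, 1), (2, -3), (2, 2), (3, 1). Count: 6.

6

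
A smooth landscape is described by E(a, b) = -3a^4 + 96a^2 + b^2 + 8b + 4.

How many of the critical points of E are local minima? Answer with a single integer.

1

E separates as a function of a plus a function of b, so ∇E=0 decouples.
∂E/∂a = -12a(a - 4)(a + 4) = 0 at a ∈ {-4, 0, 4}; ∂E/∂b = 2(b + 4) = 0 at b ∈ {-4}.
The Hessian is diagonal: diag(E_aa, E_bb). Second derivatives: E_aa(-4)=-384, E_aa(0)=192, E_aa(4)=-384; E_bb(-4)=2.
Local minima occur where both diagonal entries positive: (0, -4). Count: 1.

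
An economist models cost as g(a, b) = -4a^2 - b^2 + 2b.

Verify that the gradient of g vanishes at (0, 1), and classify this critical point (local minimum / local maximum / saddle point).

local maximum

∇g = (-8a, -2b + 2); substituting (0, 1) gives ∇g = (0, 0), so (0, 1) is indeed a critical point.
The Hessian of g is constant: H = [[-8, 0], [0, -2]].
det(H) = (-8)·(-2) − 0² = 16.
det(H) > 0 and tr(H) = -10 < 0, so H is negative definite and the point is a local maximum.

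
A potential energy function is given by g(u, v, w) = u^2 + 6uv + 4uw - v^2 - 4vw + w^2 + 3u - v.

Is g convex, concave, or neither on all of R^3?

g is quadratic, so its Hessian is the constant matrix H = [[2, 6, 4], [6, -2, -4], [4, -4, 2]].
Leading principal minors: 2, -40, -272.
Neither pattern holds ⇒ H is indefinite ⇒ neither convex nor concave.

neither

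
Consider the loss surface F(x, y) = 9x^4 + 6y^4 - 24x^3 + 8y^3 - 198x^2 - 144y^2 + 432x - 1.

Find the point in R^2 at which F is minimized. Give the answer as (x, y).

F(x,y) separates as P(x) + Q(y) − 1, so its minimum is min P + min Q − 1.
P'(x) = 36(x - 4)(x - 1)(x + 3) vanishes at x ∈ {-3, 1, 4}; Q'(y) = 24y(y - 3)(y + 4) vanishes at y ∈ {-4, 0, 3}.
Local minima of P (where P''>0): P(-3)=-1701, P(4)=-672. Local minima of Q: Q(-4)=-1280, Q(3)=-594.
So the global minimum of F is P(-3) + Q(-4) − 1 = -1701 − 1280 − 1 = -2982, attained at (-3, -4).

(-3, -4)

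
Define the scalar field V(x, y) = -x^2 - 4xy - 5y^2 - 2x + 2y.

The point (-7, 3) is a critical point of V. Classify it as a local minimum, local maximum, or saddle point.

The Hessian of V is constant: H = [[-2, -4], [-4, -10]].
det(H) = (-2)·(-10) − (-4)² = 4.
det(H) > 0 and tr(H) = -12 < 0, so H is negative definite and the point is a local maximum.

local maximum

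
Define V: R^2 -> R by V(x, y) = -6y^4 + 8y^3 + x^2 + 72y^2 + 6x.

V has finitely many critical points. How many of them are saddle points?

V separates as a function of x plus a function of y, so ∇V=0 decouples.
∂V/∂x = 2(x + 3) = 0 at x ∈ {-3}; ∂V/∂y = -24y(y - 3)(y + 2) = 0 at y ∈ {-2, 0, 3}.
The Hessian is diagonal: diag(V_xx, V_yy). Second derivatives: V_xx(-3)=2; V_yy(-2)=-240, V_yy(0)=144, V_yy(3)=-360.
Saddle points occur where the two diagonal entries have opposite signs: (-3, -2), (-3, 3). Count: 2.

2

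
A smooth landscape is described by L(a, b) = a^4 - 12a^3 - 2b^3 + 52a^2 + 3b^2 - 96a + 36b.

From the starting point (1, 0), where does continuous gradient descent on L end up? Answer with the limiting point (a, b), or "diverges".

L is separable, so gradient descent decouples: a follows -∂L/∂a, b follows -∂L/∂b.
∂L/∂a = 4(a - 4)(a - 3)(a - 2); at a=1 this is -24, so a increases.
∂L/∂b = -6(b - 3)(b + 2); at b=0 this is 36, so b decreases.
a converges to its nearest critical value 2 (a local min of the a-part); b converges to -2. The iterate converges to (2, -2).

(2, -2)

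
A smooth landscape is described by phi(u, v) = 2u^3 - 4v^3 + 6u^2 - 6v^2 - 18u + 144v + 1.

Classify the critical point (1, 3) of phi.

saddle point

The mixed partial ∂²phi/∂u∂v is 0, so the Hessian at any point is diag(phi_uu, phi_vv) = diag(12(u + 1), -12(2v + 1)).
At (1, 3): H = diag(24, -84).
The eigenvalues have opposite signs, so H is indefinite: a saddle point.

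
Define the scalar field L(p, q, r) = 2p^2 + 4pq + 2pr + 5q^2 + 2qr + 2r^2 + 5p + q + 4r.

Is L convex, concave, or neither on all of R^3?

convex

L is quadratic, so its Hessian is the constant matrix H = [[4, 4, 2], [4, 10, 2], [2, 2, 4]].
Leading principal minors: 4, 24, 72.
All positive ⇒ H ≻ 0 ⇒ convex.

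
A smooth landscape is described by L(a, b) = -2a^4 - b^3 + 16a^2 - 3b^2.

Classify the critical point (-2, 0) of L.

The mixed partial ∂²L/∂a∂b is 0, so the Hessian at any point is diag(L_aa, L_bb) = diag(8(-3a^2 + 4), -6(b + 1)).
At (-2, 0): H = diag(-64, -6).
Both eigenvalues are negative, so H is negative definite: a local maximum.

local maximum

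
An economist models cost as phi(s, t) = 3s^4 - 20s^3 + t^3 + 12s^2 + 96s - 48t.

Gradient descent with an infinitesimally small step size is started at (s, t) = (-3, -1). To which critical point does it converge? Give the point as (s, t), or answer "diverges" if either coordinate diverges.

(-1, 4)

phi is separable, so gradient descent decouples: s follows -∂phi/∂s, t follows -∂phi/∂t.
∂phi/∂s = 12(s - 4)(s - 2)(s + 1); at s=-3 this is -840, so s increases.
∂phi/∂t = 3(t - 4)(t + 4); at t=-1 this is -45, so t increases.
s converges to its nearest critical value -1 (a local min of the s-part); t converges to 4. The iterate converges to (-1, 4).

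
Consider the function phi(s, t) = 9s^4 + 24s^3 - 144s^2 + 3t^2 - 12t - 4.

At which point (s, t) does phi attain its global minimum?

(-4, 2)

phi(s,t) separates as P(s) + Q(t) − 4, so its minimum is min P + min Q − 4.
P'(s) = 36s(s - 2)(s + 4) vanishes at s ∈ {-4, 0, 2}; Q'(t) = 6(t - 2) vanishes at t ∈ {2}.
Local minima of P (where P''>0): P(-4)=-1536, P(2)=-240. Local minima of Q: Q(2)=-12.
So the global minimum of phi is P(-4) + Q(2) − 4 = -1536 − 12 − 4 = -1552, attained at (-4, 2).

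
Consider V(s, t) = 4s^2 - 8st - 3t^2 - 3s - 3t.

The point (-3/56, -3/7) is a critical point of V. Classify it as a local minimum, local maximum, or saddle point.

The Hessian of V is constant: H = [[8, -8], [-8, -6]].
det(H) = 8·(-6) − (-8)² = -112.
Since det(H) < 0, H is indefinite and the critical point is a saddle point.

saddle point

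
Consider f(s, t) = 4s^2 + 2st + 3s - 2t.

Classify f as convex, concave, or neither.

neither

f is quadratic, so its Hessian is the constant matrix H = [[8, 2], [2, 0]].
det(H) = -4, tr(H) = 8.
det(H) < 0, so H is indefinite: neither convex nor concave.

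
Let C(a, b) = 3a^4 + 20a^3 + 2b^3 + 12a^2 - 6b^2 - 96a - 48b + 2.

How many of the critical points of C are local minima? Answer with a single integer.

C separates as a function of a plus a function of b, so ∇C=0 decouples.
∂C/∂a = 12(a - 1)(a + 2)(a + 4) = 0 at a ∈ {-4, -2, 1}; ∂C/∂b = 6(b - 4)(b + 2) = 0 at b ∈ {-2, 4}.
The Hessian is diagonal: diag(C_aa, C_bb). Second derivatives: C_aa(-4)=120, C_aa(-2)=-72, C_aa(1)=180; C_bb(-2)=-36, C_bb(4)=36.
Local minima occur where both diagonal entries positive: (-4, 4), (1, 4). Count: 2.

2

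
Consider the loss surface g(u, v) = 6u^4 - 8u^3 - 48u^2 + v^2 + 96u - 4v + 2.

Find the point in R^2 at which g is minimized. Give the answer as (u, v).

(-2, 2)

g(u,v) separates as P(u) + Q(v) + 2, so its minimum is min P + min Q + 2.
P'(u) = 24(u - 2)(u - 1)(u + 2) vanishes at u ∈ {-2, 1, 2}; Q'(v) = 2v - 4 vanishes at v ∈ {2}.
Local minima of P (where P''>0): P(-2)=-224, P(2)=32. Local minima of Q: Q(2)=-4.
So the global minimum of g is P(-2) + Q(2) + 2 = -224 − 4 + 2 = -226, attained at (-2, 2).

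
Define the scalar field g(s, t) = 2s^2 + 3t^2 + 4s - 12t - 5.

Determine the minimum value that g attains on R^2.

g(s,t) separates as P(s) + Q(t) − 5, so its minimum is min P + min Q − 5.
P'(s) = 4s + 4 vanishes at s ∈ {-1}; Q'(t) = 6(t - 2) vanishes at t ∈ {2}.
Local minima of P (where P''>0): P(-1)=-2. Local minima of Q: Q(2)=-12.
So the global minimum of g is P(-1) + Q(2) − 5 = -2 − 12 − 5 = -19, attained at (-1, 2).

-19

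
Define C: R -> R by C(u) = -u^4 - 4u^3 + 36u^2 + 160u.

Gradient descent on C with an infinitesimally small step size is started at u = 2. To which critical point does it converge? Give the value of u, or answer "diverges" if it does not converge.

C'(u) = -4(u - 4)(u + 2)(u + 5), so C'(2) = 224.
Gradient descent moves in the -C' direction, i.e. u is decreasing.
The nearest critical point in that direction is u = -2, where C'' = 72 > 0 (a local minimum). The iterate converges there.

-2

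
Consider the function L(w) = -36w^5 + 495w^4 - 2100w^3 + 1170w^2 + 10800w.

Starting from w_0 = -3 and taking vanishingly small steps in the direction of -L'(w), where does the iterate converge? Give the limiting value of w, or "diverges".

L'(w) = -180(w - 5)(w - 4)(w - 3)(w + 1), so L'(-3) = -120960.
Gradient descent moves in the -L' direction, i.e. w is increasing.
The nearest critical point in that direction is w = -1, where L'' = 21600 > 0 (a local minimum). The iterate converges there.

-1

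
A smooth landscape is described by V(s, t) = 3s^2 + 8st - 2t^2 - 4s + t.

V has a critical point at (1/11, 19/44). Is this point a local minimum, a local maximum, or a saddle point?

The Hessian of V is constant: H = [[6, 8], [8, -4]].
det(H) = 6·(-4) − 8² = -88.
Since det(H) < 0, H is indefinite and the critical point is a saddle point.

saddle point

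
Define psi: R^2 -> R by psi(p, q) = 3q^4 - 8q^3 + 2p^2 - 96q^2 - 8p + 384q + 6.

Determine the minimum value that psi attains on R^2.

-1794

psi(p,q) separates as A(p) + B(q) + 6, so its minimum is min A + min B + 6.
A'(p) = 4p - 8 vanishes at p ∈ {2}; B'(q) = 12(q - 4)(q - 2)(q + 4) vanishes at q ∈ {-4, 2, 4}.
Local minima of A (where A''>0): A(2)=-8. Local minima of B: B(-4)=-1792, B(4)=256.
So the global minimum of psi is A(2) + B(-4) + 6 = -8 − 1792 + 6 = -1794, attained at (2, -4).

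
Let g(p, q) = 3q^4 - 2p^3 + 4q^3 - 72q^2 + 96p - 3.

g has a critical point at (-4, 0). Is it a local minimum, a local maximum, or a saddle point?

The mixed partial ∂²g/∂p∂q is 0, so the Hessian at any point is diag(g_pp, g_qq) = diag(-12p, 12(3q^2 + 2q - 12)).
At (-4, 0): H = diag(48, -144).
The eigenvalues have opposite signs, so H is indefinite: a saddle point.

saddle point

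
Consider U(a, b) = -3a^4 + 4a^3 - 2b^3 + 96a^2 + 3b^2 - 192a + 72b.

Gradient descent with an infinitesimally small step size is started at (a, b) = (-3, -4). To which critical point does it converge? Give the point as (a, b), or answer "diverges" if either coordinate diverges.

U is separable, so gradient descent decouples: a follows -∂U/∂a, b follows -∂U/∂b.
∂U/∂a = -12(a - 4)(a - 1)(a + 4); at a=-3 this is -336, so a increases.
∂U/∂b = -6(b - 4)(b + 3); at b=-4 this is -48, so b increases.
a converges to its nearest critical value 1 (a local min of the a-part); b converges to -3. The iterate converges to (1, -3).

(1, -3)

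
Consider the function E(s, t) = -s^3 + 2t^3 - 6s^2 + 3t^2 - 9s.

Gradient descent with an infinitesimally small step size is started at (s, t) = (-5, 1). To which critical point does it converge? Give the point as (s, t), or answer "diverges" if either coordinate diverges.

E is separable, so gradient descent decouples: s follows -∂E/∂s, t follows -∂E/∂t.
∂E/∂s = -3(s + 1)(s + 3); at s=-5 this is -24, so s increases.
∂E/∂t = 6t(t + 1); at t=1 this is 12, so t decreases.
s converges to its nearest critical value -3 (a local min of the s-part); t converges to 0. The iterate converges to (-3, 0).

(-3, 0)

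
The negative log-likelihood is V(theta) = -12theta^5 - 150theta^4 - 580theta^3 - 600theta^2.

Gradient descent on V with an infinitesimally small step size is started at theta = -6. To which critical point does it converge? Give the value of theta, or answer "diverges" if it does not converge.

-5

V'(theta) = -60theta(theta + 1)(theta + 4)(theta + 5), so V'(-6) = -3600.
Gradient descent moves in the -V' direction, i.e. theta is increasing.
The nearest critical point in that direction is theta = -5, where V'' = 1200 > 0 (a local minimum). The iterate converges there.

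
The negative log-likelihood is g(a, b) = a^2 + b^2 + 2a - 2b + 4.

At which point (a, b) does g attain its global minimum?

g(a,b) separates as P(a) + Q(b) + 4, so its minimum is min P + min Q + 4.
P'(a) = 2a + 2 vanishes at a ∈ {-1}; Q'(b) = 2b - 2 vanishes at b ∈ {1}.
Local minima of P (where P''>0): P(-1)=-1. Local minima of Q: Q(1)=-1.
So the global minimum of g is P(-1) + Q(1) + 4 = -1 − 1 + 4 = 2, attained at (-1, 1).

(-1, 1)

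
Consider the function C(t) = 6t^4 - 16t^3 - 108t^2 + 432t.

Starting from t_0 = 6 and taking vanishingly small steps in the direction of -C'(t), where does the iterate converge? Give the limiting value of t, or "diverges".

C'(t) = 24(t - 3)(t - 2)(t + 3), so C'(6) = 2592.
Gradient descent moves in the -C' direction, i.e. t is decreasing.
The nearest critical point in that direction is t = 3, where C'' = 144 > 0 (a local minimum). The iterate converges there.

3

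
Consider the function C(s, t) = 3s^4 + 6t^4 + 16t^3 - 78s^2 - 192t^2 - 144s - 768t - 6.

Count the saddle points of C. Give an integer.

4

C separates as a function of s plus a function of t, so ∇C=0 decouples.
∂C/∂s = 12(s - 4)(s + 1)(s + 3) = 0 at s ∈ {-3, -1, 4}; ∂C/∂t = 24(t - 4)(t + 2)(t + 4) = 0 at t ∈ {-4, -2, 4}.
The Hessian is diagonal: diag(C_ss, C_tt). Second derivatives: C_ss(-3)=168, C_ss(-1)=-120, C_ss(4)=420; C_tt(-4)=384, C_tt(-2)=-288, C_tt(4)=1152.
Saddle points occur where the two diagonal entries have opposite signs: (-3, -2), (-1, -4), (-1, 4), (4, -2). Count: 4.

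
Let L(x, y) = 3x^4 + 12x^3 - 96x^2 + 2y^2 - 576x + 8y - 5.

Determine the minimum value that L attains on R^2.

-2317

L(x,y) separates as P(x) + Q(y) − 5, so its minimum is min P + min Q − 5.
P'(x) = 12(x - 4)(x + 3)(x + 4) vanishes at x ∈ {-4, -3, 4}; Q'(y) = 4y + 8 vanishes at y ∈ {-2}.
Local minima of P (where P''>0): P(-4)=768, P(4)=-2304. Local minima of Q: Q(-2)=-8.
So the global minimum of L is P(4) + Q(-2) − 5 = -2304 − 8 − 5 = -2317, attained at (4, -2).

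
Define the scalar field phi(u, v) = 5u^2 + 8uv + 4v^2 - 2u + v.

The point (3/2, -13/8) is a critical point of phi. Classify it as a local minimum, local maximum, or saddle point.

local minimum

The Hessian of phi is constant: H = [[10, 8], [8, 8]].
det(H) = 10·8 − 8² = 16.
det(H) > 0 and tr(H) = 18 > 0, so H is positive definite and the point is a local minimum.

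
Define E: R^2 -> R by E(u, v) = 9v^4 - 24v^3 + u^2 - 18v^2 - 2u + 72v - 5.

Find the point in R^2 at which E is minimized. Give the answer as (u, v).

E(u,v) separates as P(u) + Q(v) − 5, so its minimum is min P + min Q − 5.
P'(u) = 2u - 2 vanishes at u ∈ {1}; Q'(v) = 36(v - 2)(v - 1)(v + 1) vanishes at v ∈ {-1, 1, 2}.
Local minima of P (where P''>0): P(1)=-1. Local minima of Q: Q(-1)=-57, Q(2)=24.
So the global minimum of E is P(1) + Q(-1) − 5 = -1 − 57 − 5 = -63, attained at (1, -1).

(1, -1)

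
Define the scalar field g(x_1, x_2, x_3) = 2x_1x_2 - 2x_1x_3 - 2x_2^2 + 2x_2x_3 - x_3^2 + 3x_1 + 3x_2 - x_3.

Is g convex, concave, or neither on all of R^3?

g is quadratic, so its Hessian is the constant matrix H = [[0, 2, -2], [2, -4, 2], [-2, 2, -2]].
Leading principal minors: 0, -4, 8.
Neither pattern holds ⇒ H is indefinite ⇒ neither convex nor concave.

neither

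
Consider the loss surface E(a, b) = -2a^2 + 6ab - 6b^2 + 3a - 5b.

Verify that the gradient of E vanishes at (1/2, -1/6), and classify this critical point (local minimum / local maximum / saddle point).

∇E = (-4a + 6b + 3, 6a - 12b - 5); substituting (1/2, -1/6) gives ∇E = (0, 0), so (1/2, -1/6) is indeed a critical point.
The Hessian of E is constant: H = [[-4, 6], [6, -12]].
det(H) = (-4)·(-12) − 6² = 12.
det(H) > 0 and tr(H) = -16 < 0, so H is negative definite and the point is a local maximum.

local maximum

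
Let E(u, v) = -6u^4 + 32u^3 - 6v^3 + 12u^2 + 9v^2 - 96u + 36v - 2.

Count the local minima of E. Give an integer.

1

E separates as a function of u plus a function of v, so ∇E=0 decouples.
∂E/∂u = -24(u - 4)(u - 1)(u + 1) = 0 at u ∈ {-1, 1, 4}; ∂E/∂v = -18(v - 2)(v + 1) = 0 at v ∈ {-1, 2}.
The Hessian is diagonal: diag(E_uu, E_vv). Second derivatives: E_uu(-1)=-240, E_uu(1)=144, E_uu(4)=-360; E_vv(-1)=54, E_vv(2)=-54.
Local minima occur where both diagonal entries positive: (1, -1). Count: 1.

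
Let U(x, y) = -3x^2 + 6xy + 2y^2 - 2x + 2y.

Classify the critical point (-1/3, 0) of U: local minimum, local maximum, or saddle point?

The Hessian of U is constant: H = [[-6, 6], [6, 4]].
det(H) = (-6)·4 − 6² = -60.
Since det(H) < 0, H is indefinite and the critical point is a saddle point.

saddle point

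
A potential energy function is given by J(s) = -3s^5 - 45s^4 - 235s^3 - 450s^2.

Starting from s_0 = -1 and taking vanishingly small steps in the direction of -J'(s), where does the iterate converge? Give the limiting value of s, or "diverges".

-3

J'(s) = -15s(s + 3)(s + 4)(s + 5), so J'(-1) = 360.
Gradient descent moves in the -J' direction, i.e. s is decreasing.
The nearest critical point in that direction is s = -3, where J'' = 90 > 0 (a local minimum). The iterate converges there.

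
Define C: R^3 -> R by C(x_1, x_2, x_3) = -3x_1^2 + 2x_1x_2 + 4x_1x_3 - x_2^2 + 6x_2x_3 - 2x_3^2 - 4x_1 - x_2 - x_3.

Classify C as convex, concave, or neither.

neither

C is quadratic, so its Hessian is the constant matrix H = [[-6, 2, 4], [2, -2, 6], [4, 6, -4]].
Leading principal minors: -6, 8, 312.
Neither pattern holds ⇒ H is indefinite ⇒ neither convex nor concave.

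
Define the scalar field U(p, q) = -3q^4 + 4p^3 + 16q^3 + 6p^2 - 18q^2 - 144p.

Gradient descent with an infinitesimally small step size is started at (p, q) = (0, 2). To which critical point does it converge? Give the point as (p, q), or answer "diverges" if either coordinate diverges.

U is separable, so gradient descent decouples: p follows -∂U/∂p, q follows -∂U/∂q.
∂U/∂p = 12(p - 3)(p + 4); at p=0 this is -144, so p increases.
∂U/∂q = -12q(q - 3)(q - 1); at q=2 this is 24, so q decreases.
p converges to its nearest critical value 3 (a local min of the p-part); q converges to 1. The iterate converges to (3, 1).

(3, 1)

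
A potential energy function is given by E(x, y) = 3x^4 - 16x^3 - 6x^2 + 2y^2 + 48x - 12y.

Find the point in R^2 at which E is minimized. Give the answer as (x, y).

E(x,y) separates as P(x) + Q(y), so its minimum is min P + min Q.
P'(x) = 12(x - 4)(x - 1)(x + 1) vanishes at x ∈ {-1, 1, 4}; Q'(y) = 4y - 12 vanishes at y ∈ {3}.
Local minima of P (where P''>0): P(-1)=-35, P(4)=-160. Local minima of Q: Q(3)=-18.
So the global minimum of E is P(4) + Q(3) = -160 − 18 = -178, attained at (4, 3).

(4, 3)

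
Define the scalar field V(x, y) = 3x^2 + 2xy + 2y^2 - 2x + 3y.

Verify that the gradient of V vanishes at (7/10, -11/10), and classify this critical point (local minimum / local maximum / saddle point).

∇V = (6x + 2y - 2, 2x + 4y + 3); substituting (7/10, -11/10) gives ∇V = (0, 0), so (7/10, -11/10) is indeed a critical point.
The Hessian of V is constant: H = [[6, 2], [2, 4]].
det(H) = 6·4 − 2² = 20.
det(H) > 0 and tr(H) = 10 > 0, so H is positive definite and the point is a local minimum.

local minimum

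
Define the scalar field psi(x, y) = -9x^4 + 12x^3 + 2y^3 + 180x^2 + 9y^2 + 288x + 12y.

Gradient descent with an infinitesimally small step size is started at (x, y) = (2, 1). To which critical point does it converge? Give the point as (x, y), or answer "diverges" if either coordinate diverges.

(-1, -1)

psi is separable, so gradient descent decouples: x follows -∂psi/∂x, y follows -∂psi/∂y.
∂psi/∂x = -36(x - 4)(x + 1)(x + 2); at x=2 this is 864, so x decreases.
∂psi/∂y = 6(y + 1)(y + 2); at y=1 this is 36, so y decreases.
x converges to its nearest critical value -1 (a local min of the x-part); y converges to -1. The iterate converges to (-1, -1).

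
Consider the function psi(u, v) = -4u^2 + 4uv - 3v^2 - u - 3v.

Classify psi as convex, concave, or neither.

psi is quadratic, so its Hessian is the constant matrix H = [[-8, 4], [4, -6]].
det(H) = 32, tr(H) = -14.
det(H) > 0 and tr(H) < 0, so H is negative definite everywhere: concave.

concave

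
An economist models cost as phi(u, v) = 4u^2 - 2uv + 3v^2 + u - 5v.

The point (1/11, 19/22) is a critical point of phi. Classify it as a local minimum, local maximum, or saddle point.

local minimum

The Hessian of phi is constant: H = [[8, -2], [-2, 6]].
det(H) = 8·6 − (-2)² = 44.
det(H) > 0 and tr(H) = 14 > 0, so H is positive definite and the point is a local minimum.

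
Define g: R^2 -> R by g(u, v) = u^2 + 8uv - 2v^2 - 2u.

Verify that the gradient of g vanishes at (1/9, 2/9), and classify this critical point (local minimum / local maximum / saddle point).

∇g = (2u + 8v - 2, 8u - 4v); substituting (1/9, 2/9) gives ∇g = (0, 0), so (1/9, 2/9) is indeed a critical point.
The Hessian of g is constant: H = [[2, 8], [8, -4]].
det(H) = 2·(-4) − 8² = -72.
Since det(H) < 0, H is indefinite and the critical point is a saddle point.

saddle point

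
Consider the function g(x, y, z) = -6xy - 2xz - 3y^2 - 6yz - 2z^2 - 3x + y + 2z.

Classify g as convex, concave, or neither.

g is quadratic, so its Hessian is the constant matrix H = [[0, -6, -2], [-6, -6, -6], [-2, -6, -4]].
Leading principal minors: 0, -36, 24.
Neither pattern holds ⇒ H is indefinite ⇒ neither convex nor concave.

neither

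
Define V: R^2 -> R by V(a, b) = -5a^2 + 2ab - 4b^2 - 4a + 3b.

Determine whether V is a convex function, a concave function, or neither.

concave

V is quadratic, so its Hessian is the constant matrix H = [[-10, 2], [2, -8]].
det(H) = 76, tr(H) = -18.
det(H) > 0 and tr(H) < 0, so H is negative definite everywhere: concave.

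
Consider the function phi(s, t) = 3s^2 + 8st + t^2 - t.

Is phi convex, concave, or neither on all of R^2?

phi is quadratic, so its Hessian is the constant matrix H = [[6, 8], [8, 2]].
det(H) = -52, tr(H) = 8.
det(H) < 0, so H is indefinite: neither convex nor concave.

neither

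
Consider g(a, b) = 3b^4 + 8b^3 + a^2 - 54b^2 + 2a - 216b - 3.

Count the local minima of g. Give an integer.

g separates as a function of a plus a function of b, so ∇g=0 decouples.
∂g/∂a = 2(a + 1) = 0 at a ∈ {-1}; ∂g/∂b = 12(b - 3)(b + 2)(b + 3) = 0 at b ∈ {-3, -2, 3}.
The Hessian is diagonal: diag(g_aa, g_bb). Second derivatives: g_aa(-1)=2; g_bb(-3)=72, g_bb(-2)=-60, g_bb(3)=360.
Local minima occur where both diagonal entries positive: (-1, -3), (-1, 3). Count: 2.

2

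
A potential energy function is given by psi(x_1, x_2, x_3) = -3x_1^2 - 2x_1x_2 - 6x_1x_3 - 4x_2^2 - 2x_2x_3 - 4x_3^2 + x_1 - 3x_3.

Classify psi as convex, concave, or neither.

concave

psi is quadratic, so its Hessian is the constant matrix H = [[-6, -2, -6], [-2, -8, -2], [-6, -2, -8]].
Leading principal minors: -6, 44, -88.
Signs alternate −, +, − ⇒ H ≺ 0 ⇒ concave.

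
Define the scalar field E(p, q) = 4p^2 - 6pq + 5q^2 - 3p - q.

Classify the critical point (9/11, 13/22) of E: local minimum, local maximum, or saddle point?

The Hessian of E is constant: H = [[8, -6], [-6, 10]].
det(H) = 8·10 − (-6)² = 44.
det(H) > 0 and tr(H) = 18 > 0, so H is positive definite and the point is a local minimum.

local minimum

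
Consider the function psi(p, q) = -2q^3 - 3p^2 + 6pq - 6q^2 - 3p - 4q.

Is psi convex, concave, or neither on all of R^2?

neither

The term -2q^3 is cubic, so the Hessian is not constant.
∂²psi/∂q² = -12q - 12, which takes both signs as q varies (negative for sufficiently large q). A diagonal entry of the Hessian changing sign means the Hessian is neither positive- nor negative-semidefinite on all of R^2.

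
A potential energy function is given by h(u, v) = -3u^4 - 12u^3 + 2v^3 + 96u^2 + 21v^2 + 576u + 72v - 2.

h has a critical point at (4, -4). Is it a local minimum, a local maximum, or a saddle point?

The mixed partial ∂²h/∂u∂v is 0, so the Hessian at any point is diag(h_uu, h_vv) = diag(12(-3u^2 - 6u + 16), 6(2v + 7)).
At (4, -4): H = diag(-672, -6).
Both eigenvalues are negative, so H is negative definite: a local maximum.

local maximum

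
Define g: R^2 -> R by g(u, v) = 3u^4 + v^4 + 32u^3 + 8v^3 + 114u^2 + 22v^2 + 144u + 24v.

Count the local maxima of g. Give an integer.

1

g separates as a function of u plus a function of v, so ∇g=0 decouples.
∂g/∂u = 12(u + 1)(u + 3)(u + 4) = 0 at u ∈ {-4, -3, -1}; ∂g/∂v = 4(v + 1)(v + 2)(v + 3) = 0 at v ∈ {-3, -2, -1}.
The Hessian is diagonal: diag(g_uu, g_vv). Second derivatives: g_uu(-4)=36, g_uu(-3)=-24, g_uu(-1)=72; g_vv(-3)=8, g_vv(-2)=-4, g_vv(-1)=8.
Local maxima occur where both diagonal entries negative: (-3, -2). Count: 1.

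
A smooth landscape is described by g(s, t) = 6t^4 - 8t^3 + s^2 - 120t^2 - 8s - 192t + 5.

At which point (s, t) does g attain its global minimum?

g(s,t) separates as P(s) + Q(t) + 5, so its minimum is min P + min Q + 5.
P'(s) = 2s - 8 vanishes at s ∈ {4}; Q'(t) = 24(t - 4)(t + 1)(t + 2) vanishes at t ∈ {-2, -1, 4}.
Local minima of P (where P''>0): P(4)=-16. Local minima of Q: Q(-2)=64, Q(4)=-1664.
So the global minimum of g is P(4) + Q(4) + 5 = -16 − 1664 + 5 = -1675, attained at (4, 4).

(4, 4)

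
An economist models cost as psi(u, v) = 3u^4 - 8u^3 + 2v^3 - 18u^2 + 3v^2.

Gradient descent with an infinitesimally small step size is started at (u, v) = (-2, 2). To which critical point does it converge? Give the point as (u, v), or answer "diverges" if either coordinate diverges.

psi is separable, so gradient descent decouples: u follows -∂psi/∂u, v follows -∂psi/∂v.
∂psi/∂u = 12u(u - 3)(u + 1); at u=-2 this is -120, so u increases.
∂psi/∂v = 6v(v + 1); at v=2 this is 36, so v decreases.
u converges to its nearest critical value -1 (a local min of the u-part); v converges to 0. The iterate converges to (-1, 0).

(-1, 0)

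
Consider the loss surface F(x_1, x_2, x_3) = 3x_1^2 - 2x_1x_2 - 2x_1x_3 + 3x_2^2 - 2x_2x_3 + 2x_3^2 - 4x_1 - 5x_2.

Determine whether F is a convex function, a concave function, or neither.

F is quadratic, so its Hessian is the constant matrix H = [[6, -2, -2], [-2, 6, -2], [-2, -2, 4]].
Leading principal minors: 6, 32, 64.
All positive ⇒ H ≻ 0 ⇒ convex.

convex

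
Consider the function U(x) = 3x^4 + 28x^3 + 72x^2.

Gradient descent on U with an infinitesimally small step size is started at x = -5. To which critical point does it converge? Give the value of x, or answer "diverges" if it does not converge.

-4

U'(x) = 12x(x + 3)(x + 4), so U'(-5) = -120.
Gradient descent moves in the -U' direction, i.e. x is increasing.
The nearest critical point in that direction is x = -4, where U'' = 48 > 0 (a local minimum). The iterate converges there.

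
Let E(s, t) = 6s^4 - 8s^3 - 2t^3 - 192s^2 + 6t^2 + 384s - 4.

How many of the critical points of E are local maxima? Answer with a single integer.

1

E separates as a function of s plus a function of t, so ∇E=0 decouples.
∂E/∂s = 24(s - 4)(s - 1)(s + 4) = 0 at s ∈ {-4, 1, 4}; ∂E/∂t = -6t(t - 2) = 0 at t ∈ {0, 2}.
The Hessian is diagonal: diag(E_ss, E_tt). Second derivatives: E_ss(-4)=960, E_ss(1)=-360, E_ss(4)=576; E_tt(0)=12, E_tt(2)=-12.
Local maxima occur where both diagonal entries negative: (1, 2). Count: 1.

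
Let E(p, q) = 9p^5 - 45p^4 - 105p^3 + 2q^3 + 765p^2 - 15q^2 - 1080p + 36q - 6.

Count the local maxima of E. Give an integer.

E separates as a function of p plus a function of q, so ∇E=0 decouples.
∂E/∂p = 45(p - 4)(p - 2)(p - 1)(p + 3) = 0 at p ∈ {-3, 1, 2, 4}; ∂E/∂q = 6(q - 3)(q - 2) = 0 at q ∈ {2, 3}.
The Hessian is diagonal: diag(E_pp, E_qq). Second derivatives: E_pp(-3)=-6300, E_pp(1)=540, E_pp(2)=-450, E_pp(4)=1890; E_qq(2)=-6, E_qq(3)=6.
Local maxima occur where both diagonal entries negative: (-3, 2), (2, 2). Count: 2.

2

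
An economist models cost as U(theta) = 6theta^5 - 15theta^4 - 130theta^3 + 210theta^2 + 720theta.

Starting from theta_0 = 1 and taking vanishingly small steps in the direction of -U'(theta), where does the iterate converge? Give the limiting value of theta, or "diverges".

U'(theta) = 30(theta - 4)(theta - 2)(theta + 1)(theta + 3), so U'(1) = 720.
Gradient descent moves in the -U' direction, i.e. theta is decreasing.
The nearest critical point in that direction is theta = -1, where U'' = 900 > 0 (a local minimum). The iterate converges there.

-1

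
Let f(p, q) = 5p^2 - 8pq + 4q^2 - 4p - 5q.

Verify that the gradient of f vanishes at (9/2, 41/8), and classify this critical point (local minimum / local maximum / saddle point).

∇f = (10p - 8q - 4, -8p + 8q - 5); substituting (9/2, 41/8) gives ∇f = (0, 0), so (9/2, 41/8) is indeed a critical point.
The Hessian of f is constant: H = [[10, -8], [-8, 8]].
det(H) = 10·8 − (-8)² = 16.
det(H) > 0 and tr(H) = 18 > 0, so H is positive definite and the point is a local minimum.

local minimum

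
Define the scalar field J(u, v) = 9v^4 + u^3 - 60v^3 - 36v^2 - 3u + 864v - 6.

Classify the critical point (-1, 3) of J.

The mixed partial ∂²J/∂u∂v is 0, so the Hessian at any point is diag(J_uu, J_vv) = diag(6u, 36(3v^2 - 10v - 2)).
At (-1, 3): H = diag(-6, -180).
Both eigenvalues are negative, so H is negative definite: a local maximum.

local maximum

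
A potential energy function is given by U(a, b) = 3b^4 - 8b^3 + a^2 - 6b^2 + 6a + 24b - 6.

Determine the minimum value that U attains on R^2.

U(a,b) separates as P(a) + Q(b) − 6, so its minimum is min P + min Q − 6.
P'(a) = 2a + 6 vanishes at a ∈ {-3}; Q'(b) = 12(b - 2)(b - 1)(b + 1) vanishes at b ∈ {-1, 1, 2}.
Local minima of P (where P''>0): P(-3)=-9. Local minima of Q: Q(-1)=-19, Q(2)=8.
So the global minimum of U is P(-3) + Q(-1) − 6 = -9 − 19 − 6 = -34, attained at (-3, -1).

-34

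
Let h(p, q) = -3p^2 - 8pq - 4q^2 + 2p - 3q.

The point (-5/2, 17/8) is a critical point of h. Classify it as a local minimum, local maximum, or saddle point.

saddle point

The Hessian of h is constant: H = [[-6, -8], [-8, -8]].
det(H) = (-6)·(-8) − (-8)² = -16.
Since det(H) < 0, H is indefinite and the critical point is a saddle point.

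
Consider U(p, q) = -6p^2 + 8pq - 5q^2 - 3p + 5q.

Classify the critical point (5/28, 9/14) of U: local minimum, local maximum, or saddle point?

local maximum

The Hessian of U is constant: H = [[-12, 8], [8, -10]].
det(H) = (-12)·(-10) − 8² = 56.
det(H) > 0 and tr(H) = -22 < 0, so H is negative definite and the point is a local maximum.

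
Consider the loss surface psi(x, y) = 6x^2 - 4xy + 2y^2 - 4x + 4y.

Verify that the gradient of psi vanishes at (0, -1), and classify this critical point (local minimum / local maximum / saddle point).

local minimum

∇psi = (12x - 4y - 4, -4x + 4y + 4); substituting (0, -1) gives ∇psi = (0, 0), so (0, -1) is indeed a critical point.
The Hessian of psi is constant: H = [[12, -4], [-4, 4]].
det(H) = 12·4 − (-4)² = 32.
det(H) > 0 and tr(H) = 16 > 0, so H is positive definite and the point is a local minimum.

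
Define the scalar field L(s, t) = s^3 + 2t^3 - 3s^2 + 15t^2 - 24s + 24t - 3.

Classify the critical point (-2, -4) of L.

The mixed partial ∂²L/∂s∂t is 0, so the Hessian at any point is diag(L_ss, L_tt) = diag(6(s - 1), 6(2t + 5)).
At (-2, -4): H = diag(-18, -18).
Both eigenvalues are negative, so H is negative definite: a local maximum.

local maximum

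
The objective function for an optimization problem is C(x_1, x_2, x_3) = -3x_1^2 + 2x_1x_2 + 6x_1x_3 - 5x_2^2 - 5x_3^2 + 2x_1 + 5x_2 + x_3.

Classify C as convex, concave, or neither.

C is quadratic, so its Hessian is the constant matrix H = [[-6, 2, 6], [2, -10, 0], [6, 0, -10]].
Leading principal minors: -6, 56, -200.
Signs alternate −, +, − ⇒ H ≺ 0 ⇒ concave.

concave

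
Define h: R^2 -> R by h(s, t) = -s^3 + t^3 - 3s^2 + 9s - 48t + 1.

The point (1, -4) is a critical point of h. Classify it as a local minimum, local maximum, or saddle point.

local maximum

The mixed partial ∂²h/∂s∂t is 0, so the Hessian at any point is diag(h_ss, h_tt) = diag(-6(s + 1), 6t).
At (1, -4): H = diag(-12, -24).
Both eigenvalues are negative, so H is negative definite: a local maximum.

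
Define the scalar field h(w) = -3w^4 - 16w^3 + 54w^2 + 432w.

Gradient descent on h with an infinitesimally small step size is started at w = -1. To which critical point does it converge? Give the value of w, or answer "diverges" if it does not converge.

-3

h'(w) = -12(w - 3)(w + 3)(w + 4), so h'(-1) = 288.
Gradient descent moves in the -h' direction, i.e. w is decreasing.
The nearest critical point in that direction is w = -3, where h'' = 72 > 0 (a local minimum). The iterate converges there.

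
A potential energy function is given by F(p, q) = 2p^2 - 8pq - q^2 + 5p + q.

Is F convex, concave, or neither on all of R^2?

neither

F is quadratic, so its Hessian is the constant matrix H = [[4, -8], [-8, -2]].
det(H) = -72, tr(H) = 2.
det(H) < 0, so H is indefinite: neither convex nor concave.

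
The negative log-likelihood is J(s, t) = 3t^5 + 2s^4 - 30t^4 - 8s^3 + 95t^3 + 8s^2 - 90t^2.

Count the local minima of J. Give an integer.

J separates as a function of s plus a function of t, so ∇J=0 decouples.
∂J/∂s = 8s(s - 2)(s - 1) = 0 at s ∈ {0, 1, 2}; ∂J/∂t = 15t(t - 4)(t - 3)(t - 1) = 0 at t ∈ {0, 1, 3, 4}.
The Hessian is diagonal: diag(J_ss, J_tt). Second derivatives: J_ss(0)=16, J_ss(1)=-8, J_ss(2)=16; J_tt(0)=-180, J_tt(1)=90, J_tt(3)=-90, J_tt(4)=180.
Local minima occur where both diagonal entries positive: (0, 1), (0, 4), (2, 1), (2, 4). Count: 4.

4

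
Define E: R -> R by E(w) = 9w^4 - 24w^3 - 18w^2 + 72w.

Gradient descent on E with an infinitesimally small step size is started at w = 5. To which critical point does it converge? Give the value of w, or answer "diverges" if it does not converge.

2

E'(w) = 36(w - 2)(w - 1)(w + 1), so E'(5) = 2592.
Gradient descent moves in the -E' direction, i.e. w is decreasing.
The nearest critical point in that direction is w = 2, where E'' = 108 > 0 (a local minimum). The iterate converges there.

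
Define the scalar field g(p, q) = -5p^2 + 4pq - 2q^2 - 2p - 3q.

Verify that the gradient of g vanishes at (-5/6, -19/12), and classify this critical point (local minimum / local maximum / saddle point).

local maximum

∇g = (-10p + 4q - 2, 4p - 4q - 3); substituting (-5/6, -19/12) gives ∇g = (0, 0), so (-5/6, -19/12) is indeed a critical point.
The Hessian of g is constant: H = [[-10, 4], [4, -4]].
det(H) = (-10)·(-4) − 4² = 24.
det(H) > 0 and tr(H) = -14 < 0, so H is negative definite and the point is a local maximum.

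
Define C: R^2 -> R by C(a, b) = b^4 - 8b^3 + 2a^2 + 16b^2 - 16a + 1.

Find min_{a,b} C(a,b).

C(a,b) separates as P(a) + Q(b) + 1, so its minimum is min P + min Q + 1.
P'(a) = 4a - 16 vanishes at a ∈ {4}; Q'(b) = 4b(b - 4)(b - 2) vanishes at b ∈ {0, 2, 4}.
Local minima of P (where P''>0): P(4)=-32. Local minima of Q: Q(0)=0, Q(4)=0.
So the global minimum of C is P(4) + Q(0) + 1 = -32 + 0 + 1 = -31, attained at (4, 0).

-31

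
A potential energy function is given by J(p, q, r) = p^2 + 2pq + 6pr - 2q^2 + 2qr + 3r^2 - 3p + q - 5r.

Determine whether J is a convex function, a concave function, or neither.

J is quadratic, so its Hessian is the constant matrix H = [[2, 2, 6], [2, -4, 2], [6, 2, 6]].
Leading principal minors: 2, -12, 112.
Neither pattern holds ⇒ H is indefinite ⇒ neither convex nor concave.

neither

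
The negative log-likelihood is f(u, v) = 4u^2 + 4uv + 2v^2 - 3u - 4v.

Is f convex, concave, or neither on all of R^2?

f is quadratic, so its Hessian is the constant matrix H = [[8, 4], [4, 4]].
det(H) = 16, tr(H) = 12.
det(H) > 0 and tr(H) > 0, so H is positive definite everywhere: convex.

convex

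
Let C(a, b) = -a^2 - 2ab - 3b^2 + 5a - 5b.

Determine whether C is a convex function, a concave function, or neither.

concave

C is quadratic, so its Hessian is the constant matrix H = [[-2, -2], [-2, -6]].
det(H) = 8, tr(H) = -8.
det(H) > 0 and tr(H) < 0, so H is negative definite everywhere: concave.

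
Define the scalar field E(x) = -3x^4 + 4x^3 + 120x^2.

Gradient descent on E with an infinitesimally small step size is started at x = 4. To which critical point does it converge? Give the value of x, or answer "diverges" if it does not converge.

0

E'(x) = -12x(x - 5)(x + 4), so E'(4) = 384.
Gradient descent moves in the -E' direction, i.e. x is decreasing.
The nearest critical point in that direction is x = 0, where E'' = 240 > 0 (a local minimum). The iterate converges there.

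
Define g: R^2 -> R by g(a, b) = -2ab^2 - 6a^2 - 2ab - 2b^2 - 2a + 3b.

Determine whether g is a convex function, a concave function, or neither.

neither

The term -2ab^2 is cubic, so the Hessian is not constant.
∂²g/∂b² = -4a - 4, which takes both signs as a varies (negative for sufficiently large a). A diagonal entry of the Hessian changing sign means the Hessian is neither positive- nor negative-semidefinite on all of R^2.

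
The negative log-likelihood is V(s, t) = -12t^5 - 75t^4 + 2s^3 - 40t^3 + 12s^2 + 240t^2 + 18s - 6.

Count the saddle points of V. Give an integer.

4

V separates as a function of s plus a function of t, so ∇V=0 decouples.
∂V/∂s = 6(s + 1)(s + 3) = 0 at s ∈ {-3, -1}; ∂V/∂t = -60t(t - 1)(t + 2)(t + 4) = 0 at t ∈ {-4, -2, 0, 1}.
The Hessian is diagonal: diag(V_ss, V_tt). Second derivatives: V_ss(-3)=-12, V_ss(-1)=12; V_tt(-4)=2400, V_tt(-2)=-720, V_tt(0)=480, V_tt(1)=-900.
Saddle points occur where the two diagonal entries have opposite signs: (-3, -4), (-3, 0), (-1, -2), (-1, 1). Count: 4.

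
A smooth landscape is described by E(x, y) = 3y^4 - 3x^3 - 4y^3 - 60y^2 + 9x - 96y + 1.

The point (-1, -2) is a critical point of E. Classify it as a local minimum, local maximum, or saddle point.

The mixed partial ∂²E/∂x∂y is 0, so the Hessian at any point is diag(E_xx, E_yy) = diag(-18x, 12(3y^2 - 2y - 10)).
At (-1, -2): H = diag(18, 72).
Both eigenvalues are positive, so H is positive definite: a local minimum.

local minimum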